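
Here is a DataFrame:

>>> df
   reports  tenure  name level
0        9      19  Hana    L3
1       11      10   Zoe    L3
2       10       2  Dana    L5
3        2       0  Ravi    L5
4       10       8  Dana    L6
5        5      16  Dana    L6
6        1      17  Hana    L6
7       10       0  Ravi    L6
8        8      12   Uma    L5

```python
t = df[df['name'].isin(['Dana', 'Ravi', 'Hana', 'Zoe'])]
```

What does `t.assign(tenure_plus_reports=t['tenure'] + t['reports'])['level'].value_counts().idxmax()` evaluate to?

filter rows where name in ['Dana', 'Ravi', 'Hana', 'Zoe']:
   reports  tenure  name level
0        9      19  Hana    L3
1       11      10   Zoe    L3
2       10       2  Dana    L5
3        2       0  Ravi    L5
4       10       8  Dana    L6
5        5      16  Dana    L6
6        1      17  Hana    L6
7       10       0  Ravi    L6
add column tenure_plus_reports = t['tenure'] + t['reports']:
   reports  tenure  name level  tenure_plus_reports
0        9      19  Hana    L3                   28
1       11      10   Zoe    L3                   21
2       10       2  Dana    L5                   12
3        2       0  Ravi    L5                    2
4       10       8  Dana    L6                   18
5        5      16  Dana    L6                   21
6        1      17  Hana    L6                   18
7       10       0  Ravi    L6                   10
value_counts of level:
level
L6    4
L3    2
L5    2
Name: count, dtype: int64

L6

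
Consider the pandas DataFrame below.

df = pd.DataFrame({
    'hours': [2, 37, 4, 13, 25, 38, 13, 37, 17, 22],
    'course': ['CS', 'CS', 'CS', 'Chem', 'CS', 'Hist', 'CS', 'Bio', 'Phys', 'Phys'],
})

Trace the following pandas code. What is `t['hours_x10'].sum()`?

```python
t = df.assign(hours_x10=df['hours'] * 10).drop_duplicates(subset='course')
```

add column hours_x10 = df['hours'] * 10:
   hours course  hours_x10
0      2     CS         20
1     37     CS        370
2      4     CS         40
3     13   Chem        130
4     25     CS        250
5     38   Hist        380
6     13     CS        130
7     37    Bio        370
8     17   Phys        170
9     22   Phys        220
drop duplicate course (keep=first):
   hours course  hours_x10
0      2     CS         20
3     13   Chem        130
5     38   Hist        380
7     37    Bio        370
8     17   Phys        170
The sum of column 'hours_x10' is 1070.

1070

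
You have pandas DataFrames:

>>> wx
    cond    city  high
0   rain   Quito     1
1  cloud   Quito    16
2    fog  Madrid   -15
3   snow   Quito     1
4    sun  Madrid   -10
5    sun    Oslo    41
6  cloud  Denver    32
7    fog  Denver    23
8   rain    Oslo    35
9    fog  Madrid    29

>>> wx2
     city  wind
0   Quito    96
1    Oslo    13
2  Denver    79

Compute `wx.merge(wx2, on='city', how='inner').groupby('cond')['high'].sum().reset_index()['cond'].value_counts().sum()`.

merge on 'city' (how='inner') → 7 rows:
    cond    city  high  wind
0   rain   Quito     1    96
1  cloud   Quito    16    96
2   snow   Quito     1    96
3    sun    Oslo    41    13
4  cloud  Denver    32    79
5    fog  Denver    23    79
6   rain    Oslo    35    13
group by cond, sum of high:
cond
cloud    48
fog      23
rain     36
snow      1
sun      41
Name: high, dtype: int64
reset_index():
    cond  high
0  cloud    48
1    fog    23
2   rain    36
3   snow     1
4    sun    41
value_counts of cond:
cond
cloud    1
fog      1
rain     1
snow     1
sun      1
Name: count, dtype: int64
The sum of the resulting series is 5.

5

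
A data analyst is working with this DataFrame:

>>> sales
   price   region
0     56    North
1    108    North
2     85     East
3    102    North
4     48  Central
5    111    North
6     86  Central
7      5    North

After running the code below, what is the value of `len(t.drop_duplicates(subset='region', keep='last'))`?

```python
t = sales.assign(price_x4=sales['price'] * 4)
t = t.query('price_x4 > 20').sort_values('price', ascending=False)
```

add column price_x4 = sales['price'] * 4:
   price   region  price_x4
0     56    North       224
1    108    North       432
2     85     East       340
3    102    North       408
4     48  Central       192
5    111    North       444
6     86  Central       344
7      5    North        20
filter rows where price_x4 > 20:
   price   region  price_x4
0     56    North       224
1    108    North       432
2     85     East       340
3    102    North       408
4     48  Central       192
5    111    North       444
6     86  Central       344
sort by price descending:
   price   region  price_x4
5    111    North       444
1    108    North       432
3    102    North       408
6     86  Central       344
2     85     East       340
0     56    North       224
4     48  Central       192
drop duplicate region (keep=last):
   price   region  price_x4
2     85     East       340
0     56    North       224
4     48  Central       192
Reading off the number of rows, we get 3.

3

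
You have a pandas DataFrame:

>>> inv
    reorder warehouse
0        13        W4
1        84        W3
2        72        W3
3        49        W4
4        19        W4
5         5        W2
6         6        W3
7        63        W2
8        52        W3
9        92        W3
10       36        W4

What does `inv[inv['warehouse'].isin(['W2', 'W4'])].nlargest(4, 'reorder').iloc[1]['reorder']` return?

49

filter rows where warehouse in ['W2', 'W4']:
    reorder warehouse
0        13        W4
3        49        W4
4        19        W4
5         5        W2
7        63        W2
10       36        W4
take 4 rows with largest reorder:
    reorder warehouse
7        63        W2
3        49        W4
10       36        W4
4        19        W4
Taking the value at position 1, column 'reorder' gives 49.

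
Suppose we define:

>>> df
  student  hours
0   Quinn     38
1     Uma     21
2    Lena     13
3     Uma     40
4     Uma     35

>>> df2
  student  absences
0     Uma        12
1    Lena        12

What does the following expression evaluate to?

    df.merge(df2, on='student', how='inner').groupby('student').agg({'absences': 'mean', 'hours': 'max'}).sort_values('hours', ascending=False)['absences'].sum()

24.0

merge on 'student' (how='inner') → 4 rows:
  student  hours  absences
0     Uma     21        12
1    Lena     13        12
2     Uma     40        12
3     Uma     35        12
group by student: mean(absences), max(hours):
         absences  hours
student                 
Lena         12.0     13
Uma          12.0     40
sort by hours descending:
         absences  hours
student                 
Uma          12.0     40
Lena         12.0     13
sum of column 'absences' → 24.0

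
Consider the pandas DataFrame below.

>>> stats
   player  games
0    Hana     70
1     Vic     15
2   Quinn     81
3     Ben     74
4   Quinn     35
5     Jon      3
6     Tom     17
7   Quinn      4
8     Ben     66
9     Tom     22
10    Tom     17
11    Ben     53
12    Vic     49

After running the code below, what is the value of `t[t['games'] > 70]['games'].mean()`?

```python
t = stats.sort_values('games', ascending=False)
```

sort by games descending:
   player  games
2   Quinn     81
3     Ben     74
0    Hana     70
8     Ben     66
11    Ben     53
12    Vic     49
4   Quinn     35
9     Tom     22
6     Tom     17
10    Tom     17
1     Vic     15
7   Quinn      4
5     Jon      3
filter rows where games > 70:
  player  games
2  Quinn     81
3    Ben     74

77.5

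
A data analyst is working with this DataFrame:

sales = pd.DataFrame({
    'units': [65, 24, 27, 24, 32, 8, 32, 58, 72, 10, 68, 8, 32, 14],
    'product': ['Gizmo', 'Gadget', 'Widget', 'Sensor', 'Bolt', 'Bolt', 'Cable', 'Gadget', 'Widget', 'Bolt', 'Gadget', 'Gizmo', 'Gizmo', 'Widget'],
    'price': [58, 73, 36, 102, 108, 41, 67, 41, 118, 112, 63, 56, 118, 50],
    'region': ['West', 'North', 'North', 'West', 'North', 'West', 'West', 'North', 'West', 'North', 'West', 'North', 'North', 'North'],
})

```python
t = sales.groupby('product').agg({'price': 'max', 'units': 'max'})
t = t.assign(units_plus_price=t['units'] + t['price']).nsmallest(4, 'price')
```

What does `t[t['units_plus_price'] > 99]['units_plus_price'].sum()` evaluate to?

411

group by product: max(price), max(units):
         price  units
product              
Bolt       112     32
Cable       67     32
Gadget      73     68
Gizmo      118     65
Sensor     102     24
Widget     118     72
add column units_plus_price = t['units'] + t['price']:
         price  units  units_plus_price
product                                
Bolt       112     32               144
Cable       67     32                99
Gadget      73     68               141
Gizmo      118     65               183
Sensor     102     24               126
Widget     118     72               190
take 4 rows with smallest price:
         price  units  units_plus_price
product                                
Cable       67     32                99
Gadget      73     68               141
Sensor     102     24               126
Bolt       112     32               144
filter rows where units_plus_price > 99:
         price  units  units_plus_price
product                                
Gadget      73     68               141
Sensor     102     24               126
Bolt       112     32               144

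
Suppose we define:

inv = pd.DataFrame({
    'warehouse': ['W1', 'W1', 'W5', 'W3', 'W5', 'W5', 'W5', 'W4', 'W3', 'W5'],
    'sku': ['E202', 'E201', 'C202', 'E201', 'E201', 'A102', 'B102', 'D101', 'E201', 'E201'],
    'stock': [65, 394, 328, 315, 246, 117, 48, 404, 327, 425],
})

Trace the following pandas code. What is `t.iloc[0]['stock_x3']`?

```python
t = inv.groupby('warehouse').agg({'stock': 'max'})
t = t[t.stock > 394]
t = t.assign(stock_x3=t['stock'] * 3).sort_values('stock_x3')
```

group by warehouse, max of stock:
           stock
warehouse       
W1           394
W3           327
W4           404
W5           425
filter rows where stock > 394:
           stock
warehouse       
W4           404
W5           425
add column stock_x3 = t['stock'] * 3:
           stock  stock_x3
warehouse                 
W4           404      1212
W5           425      1275
sort by stock_x3:
           stock  stock_x3
warehouse                 
W4           404      1212
W5           425      1275
Taking the value at position 0, column 'stock_x3' gives 1212.

1212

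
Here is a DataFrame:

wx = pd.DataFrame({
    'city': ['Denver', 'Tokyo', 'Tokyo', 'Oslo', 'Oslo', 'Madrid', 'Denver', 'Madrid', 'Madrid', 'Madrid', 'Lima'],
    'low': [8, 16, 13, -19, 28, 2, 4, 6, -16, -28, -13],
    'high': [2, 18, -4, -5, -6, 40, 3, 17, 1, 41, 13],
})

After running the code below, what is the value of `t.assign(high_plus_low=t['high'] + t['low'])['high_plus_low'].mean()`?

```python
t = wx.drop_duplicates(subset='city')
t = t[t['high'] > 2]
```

25.3333333333

drop duplicate city (keep=first):
      city  low  high
0   Denver    8     2
1    Tokyo   16    18
3     Oslo  -19    -5
5   Madrid    2    40
10    Lima  -13    13
filter rows where high > 2:
      city  low  high
1    Tokyo   16    18
5   Madrid    2    40
10    Lima  -13    13
add column high_plus_low = t['high'] + t['low']:
      city  low  high  high_plus_low
1    Tokyo   16    18             34
5   Madrid    2    40             42
10    Lima  -13    13              0
Then the mean of column 'high_plus_low': 25.3333333333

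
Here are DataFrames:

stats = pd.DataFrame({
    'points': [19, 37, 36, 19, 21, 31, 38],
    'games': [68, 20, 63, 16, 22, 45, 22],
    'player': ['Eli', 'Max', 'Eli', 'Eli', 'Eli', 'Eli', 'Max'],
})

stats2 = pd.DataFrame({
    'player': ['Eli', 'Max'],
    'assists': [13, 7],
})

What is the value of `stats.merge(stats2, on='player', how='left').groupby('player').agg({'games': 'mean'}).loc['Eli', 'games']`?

merge on 'player' (how='left') → 7 rows:
   points  games player  assists
0      19     68    Eli       13
1      37     20    Max        7
2      36     63    Eli       13
3      19     16    Eli       13
4      21     22    Eli       13
5      31     45    Eli       13
6      38     22    Max        7
group by player, mean of games:
        games
player       
Eli      42.8
Max      21.0
Then the value at row 'Eli', column 'games': 42.8

42.8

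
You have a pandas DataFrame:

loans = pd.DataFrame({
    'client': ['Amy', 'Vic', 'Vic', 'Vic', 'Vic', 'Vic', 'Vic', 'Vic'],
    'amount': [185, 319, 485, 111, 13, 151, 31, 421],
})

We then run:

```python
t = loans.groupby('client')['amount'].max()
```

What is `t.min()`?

group by client, max of amount:
client
Amy    185
Vic    485
Name: amount, dtype: int64
min of the resulting series → 185

185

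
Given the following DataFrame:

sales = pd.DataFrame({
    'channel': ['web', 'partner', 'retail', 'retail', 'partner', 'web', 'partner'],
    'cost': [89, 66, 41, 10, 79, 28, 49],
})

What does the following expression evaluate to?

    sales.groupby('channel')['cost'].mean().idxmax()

partner

group by channel, mean of cost:
channel
partner    64.666667
retail     25.500000
web        58.500000
Name: cost, dtype: float64
Taking the label with the largest value gives partner.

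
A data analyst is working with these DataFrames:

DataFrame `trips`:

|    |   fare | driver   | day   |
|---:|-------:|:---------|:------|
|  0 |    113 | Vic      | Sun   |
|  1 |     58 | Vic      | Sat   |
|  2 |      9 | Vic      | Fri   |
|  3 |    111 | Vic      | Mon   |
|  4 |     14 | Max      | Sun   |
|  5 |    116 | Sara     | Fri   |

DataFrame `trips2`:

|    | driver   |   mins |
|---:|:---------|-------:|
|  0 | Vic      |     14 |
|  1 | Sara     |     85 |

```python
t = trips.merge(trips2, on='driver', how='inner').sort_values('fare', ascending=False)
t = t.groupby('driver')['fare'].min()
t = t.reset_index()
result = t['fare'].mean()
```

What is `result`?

merge on 'driver' (how='inner') → 5 rows:
   fare driver  day  mins
0   113    Vic  Sun    14
1    58    Vic  Sat    14
2     9    Vic  Fri    14
3   111    Vic  Mon    14
4   116   Sara  Fri    85
sort by fare descending:
   fare driver  day  mins
4   116   Sara  Fri    85
0   113    Vic  Sun    14
3   111    Vic  Mon    14
1    58    Vic  Sat    14
2     9    Vic  Fri    14
group by driver, min of fare:
driver
Sara    116
Vic       9
Name: fare, dtype: int64
reset_index():
  driver  fare
0   Sara   116
1    Vic     9

62.5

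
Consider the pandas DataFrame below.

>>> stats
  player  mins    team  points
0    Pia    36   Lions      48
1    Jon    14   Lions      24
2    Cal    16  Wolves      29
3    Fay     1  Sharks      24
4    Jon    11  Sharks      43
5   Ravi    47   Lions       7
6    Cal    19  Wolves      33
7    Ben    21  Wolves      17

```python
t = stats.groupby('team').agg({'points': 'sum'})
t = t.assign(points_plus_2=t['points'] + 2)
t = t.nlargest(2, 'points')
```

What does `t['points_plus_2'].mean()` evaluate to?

group by team, sum of points:
        points
team          
Lions       79
Sharks      67
Wolves      79
add column points_plus_2 = t['points'] + 2:
        points  points_plus_2
team                         
Lions       79             81
Sharks      67             69
Wolves      79             81
take 2 rows with largest points:
        points  points_plus_2
team                         
Lions       79             81
Wolves      79             81
So mean() = 81.0.

81.0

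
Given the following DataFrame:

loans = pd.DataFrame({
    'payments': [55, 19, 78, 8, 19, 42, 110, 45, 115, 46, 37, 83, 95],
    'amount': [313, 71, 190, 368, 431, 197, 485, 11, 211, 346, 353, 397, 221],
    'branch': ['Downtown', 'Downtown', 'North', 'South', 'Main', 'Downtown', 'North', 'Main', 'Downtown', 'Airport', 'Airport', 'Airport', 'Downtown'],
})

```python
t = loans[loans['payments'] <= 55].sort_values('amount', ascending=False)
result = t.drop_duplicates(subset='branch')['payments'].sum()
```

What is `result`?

filter rows where payments <= 55:
    payments  amount    branch
0         55     313  Downtown
1         19      71  Downtown
3          8     368     South
4         19     431      Main
5         42     197  Downtown
7         45      11      Main
9         46     346   Airport
10        37     353   Airport
sort by amount descending:
    payments  amount    branch
4         19     431      Main
3          8     368     South
10        37     353   Airport
9         46     346   Airport
0         55     313  Downtown
5         42     197  Downtown
1         19      71  Downtown
7         45      11      Main
drop duplicate branch (keep=first):
    payments  amount    branch
4         19     431      Main
3          8     368     South
10        37     353   Airport
0         55     313  Downtown
Finally, sum of column 'payments' = 119.

119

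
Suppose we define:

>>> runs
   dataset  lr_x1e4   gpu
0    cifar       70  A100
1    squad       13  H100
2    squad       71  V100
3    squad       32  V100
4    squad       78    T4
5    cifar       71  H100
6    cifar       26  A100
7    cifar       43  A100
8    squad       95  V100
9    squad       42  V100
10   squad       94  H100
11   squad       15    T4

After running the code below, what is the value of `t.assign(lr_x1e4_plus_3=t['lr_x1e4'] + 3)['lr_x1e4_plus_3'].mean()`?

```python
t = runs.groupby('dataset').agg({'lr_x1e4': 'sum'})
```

328.0

group by dataset, sum of lr_x1e4:
         lr_x1e4
dataset         
cifar        210
squad        440
add column lr_x1e4_plus_3 = t['lr_x1e4'] + 3:
         lr_x1e4  lr_x1e4_plus_3
dataset                         
cifar        210             213
squad        440             443
The mean of column 'lr_x1e4_plus_3' is 328.0.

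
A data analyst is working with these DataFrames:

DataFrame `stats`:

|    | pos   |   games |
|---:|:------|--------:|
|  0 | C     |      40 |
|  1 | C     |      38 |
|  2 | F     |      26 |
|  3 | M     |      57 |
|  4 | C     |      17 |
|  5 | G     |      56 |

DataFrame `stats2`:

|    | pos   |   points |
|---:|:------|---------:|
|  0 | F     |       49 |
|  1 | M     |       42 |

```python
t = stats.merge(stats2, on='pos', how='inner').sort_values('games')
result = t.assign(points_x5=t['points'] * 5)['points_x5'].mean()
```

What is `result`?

merge on 'pos' (how='inner') → 2 rows:
  pos  games  points
0   F     26      49
1   M     57      42
sort by games:
  pos  games  points
0   F     26      49
1   M     57      42
add column points_x5 = t['points'] * 5:
  pos  games  points  points_x5
0   F     26      49        245
1   M     57      42        210

227.5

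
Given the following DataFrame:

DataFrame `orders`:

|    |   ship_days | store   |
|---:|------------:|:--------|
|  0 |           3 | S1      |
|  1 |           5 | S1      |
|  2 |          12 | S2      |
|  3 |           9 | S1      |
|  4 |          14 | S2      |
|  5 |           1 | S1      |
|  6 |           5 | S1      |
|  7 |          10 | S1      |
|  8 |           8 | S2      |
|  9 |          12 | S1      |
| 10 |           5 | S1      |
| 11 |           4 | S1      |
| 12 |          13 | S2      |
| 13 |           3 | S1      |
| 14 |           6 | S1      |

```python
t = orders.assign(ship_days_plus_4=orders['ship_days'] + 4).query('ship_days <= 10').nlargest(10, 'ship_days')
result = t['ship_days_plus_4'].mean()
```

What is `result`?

add column ship_days_plus_4 = orders['ship_days'] + 4:
    ship_days store  ship_days_plus_4
0           3    S1                 7
1           5    S1                 9
2          12    S2                16
3           9    S1                13
4          14    S2                18
5           1    S1                 5
6           5    S1                 9
7          10    S1                14
8           8    S2                12
9          12    S1                16
10          5    S1                 9
11          4    S1                 8
12         13    S2                17
13          3    S1                 7
14          6    S1                10
filter rows where ship_days <= 10:
    ship_days store  ship_days_plus_4
0           3    S1                 7
1           5    S1                 9
3           9    S1                13
5           1    S1                 5
6           5    S1                 9
7          10    S1                14
8           8    S2                12
10          5    S1                 9
11          4    S1                 8
13          3    S1                 7
14          6    S1                10
take 10 rows with largest ship_days:
    ship_days store  ship_days_plus_4
7          10    S1                14
3           9    S1                13
8           8    S2                12
14          6    S1                10
1           5    S1                 9
6           5    S1                 9
10          5    S1                 9
11          4    S1                 8
0           3    S1                 7
13          3    S1                 7
Taking the mean of column 'ship_days_plus_4' gives 9.8.

9.8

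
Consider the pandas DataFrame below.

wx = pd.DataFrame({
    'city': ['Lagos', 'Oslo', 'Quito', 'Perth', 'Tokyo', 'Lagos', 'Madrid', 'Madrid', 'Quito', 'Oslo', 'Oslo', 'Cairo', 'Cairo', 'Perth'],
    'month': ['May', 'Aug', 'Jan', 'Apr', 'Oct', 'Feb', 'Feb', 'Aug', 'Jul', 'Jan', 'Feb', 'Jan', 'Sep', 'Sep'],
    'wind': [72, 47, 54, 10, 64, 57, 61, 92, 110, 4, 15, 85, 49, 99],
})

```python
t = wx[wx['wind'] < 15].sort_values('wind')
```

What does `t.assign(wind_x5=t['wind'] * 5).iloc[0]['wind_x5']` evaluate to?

20

filter rows where wind < 15:
    city month  wind
3  Perth   Apr    10
9   Oslo   Jan     4
sort by wind:
    city month  wind
9   Oslo   Jan     4
3  Perth   Apr    10
add column wind_x5 = t['wind'] * 5:
    city month  wind  wind_x5
9   Oslo   Jan     4       20
3  Perth   Apr    10       50
Taking the value at position 0, column 'wind_x5' gives 20.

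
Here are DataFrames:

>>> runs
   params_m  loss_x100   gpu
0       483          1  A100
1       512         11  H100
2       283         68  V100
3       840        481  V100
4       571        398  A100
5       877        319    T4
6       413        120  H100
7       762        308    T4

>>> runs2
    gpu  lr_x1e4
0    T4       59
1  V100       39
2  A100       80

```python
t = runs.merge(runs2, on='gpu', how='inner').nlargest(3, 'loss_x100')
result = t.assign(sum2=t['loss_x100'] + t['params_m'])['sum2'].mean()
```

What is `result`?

merge on 'gpu' (how='inner') → 6 rows:
   params_m  loss_x100   gpu  lr_x1e4
0       483          1  A100       80
1       283         68  V100       39
2       840        481  V100       39
3       571        398  A100       80
4       877        319    T4       59
5       762        308    T4       59
take 3 rows with largest loss_x100:
   params_m  loss_x100   gpu  lr_x1e4
2       840        481  V100       39
3       571        398  A100       80
4       877        319    T4       59
add column sum2 = t['loss_x100'] + t['params_m']:
   params_m  loss_x100   gpu  lr_x1e4  sum2
2       840        481  V100       39  1321
3       571        398  A100       80   969
4       877        319    T4       59  1196
Then the mean of column 'sum2': 1162.0

1162.0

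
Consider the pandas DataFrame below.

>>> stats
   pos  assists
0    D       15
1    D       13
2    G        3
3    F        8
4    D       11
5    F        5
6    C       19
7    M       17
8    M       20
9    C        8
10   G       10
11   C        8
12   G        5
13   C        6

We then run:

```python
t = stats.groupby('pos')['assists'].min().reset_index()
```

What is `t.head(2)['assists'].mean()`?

8.5

group by pos, min of assists:
pos
C     6
D    11
F     5
G     3
M    17
Name: assists, dtype: int64
reset_index():
  pos  assists
0   C        6
1   D       11
2   F        5
3   G        3
4   M       17
take first 2 rows:
  pos  assists
0   C        6
1   D       11
The mean of column 'assists' is 8.5.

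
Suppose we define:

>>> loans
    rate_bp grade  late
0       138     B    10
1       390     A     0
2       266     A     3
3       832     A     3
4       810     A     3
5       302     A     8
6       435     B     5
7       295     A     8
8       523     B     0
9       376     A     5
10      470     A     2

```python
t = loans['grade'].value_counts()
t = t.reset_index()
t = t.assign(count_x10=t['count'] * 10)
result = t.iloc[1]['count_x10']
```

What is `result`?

value_counts of grade:
grade
A    8
B    3
Name: count, dtype: int64
reset_index():
  grade  count
0     A      8
1     B      3
add column count_x10 = t['count'] * 10:
  grade  count  count_x10
0     A      8         80
1     B      3         30

30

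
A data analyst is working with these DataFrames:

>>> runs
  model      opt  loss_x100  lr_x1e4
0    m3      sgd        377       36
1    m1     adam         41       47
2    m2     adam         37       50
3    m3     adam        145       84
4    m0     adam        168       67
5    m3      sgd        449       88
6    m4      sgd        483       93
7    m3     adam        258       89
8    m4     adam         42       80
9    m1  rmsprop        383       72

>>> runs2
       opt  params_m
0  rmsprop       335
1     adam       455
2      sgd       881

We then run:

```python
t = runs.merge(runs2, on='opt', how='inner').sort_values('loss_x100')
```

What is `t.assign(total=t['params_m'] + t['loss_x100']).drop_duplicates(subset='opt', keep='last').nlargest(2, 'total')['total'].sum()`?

2082

merge on 'opt' (how='inner') → 10 rows:
  model      opt  loss_x100  lr_x1e4  params_m
0    m3      sgd        377       36       881
1    m1     adam         41       47       455
2    m2     adam         37       50       455
3    m3     adam        145       84       455
4    m0     adam        168       67       455
5    m3      sgd        449       88       881
6    m4      sgd        483       93       881
7    m3     adam        258       89       455
8    m4     adam         42       80       455
9    m1  rmsprop        383       72       335
sort by loss_x100:
  model      opt  loss_x100  lr_x1e4  params_m
2    m2     adam         37       50       455
1    m1     adam         41       47       455
8    m4     adam         42       80       455
3    m3     adam        145       84       455
4    m0     adam        168       67       455
7    m3     adam        258       89       455
0    m3      sgd        377       36       881
9    m1  rmsprop        383       72       335
5    m3      sgd        449       88       881
6    m4      sgd        483       93       881
add column total = t['params_m'] + t['loss_x100']:
  model      opt  loss_x100  lr_x1e4  params_m  total
2    m2     adam         37       50       455    492
1    m1     adam         41       47       455    496
8    m4     adam         42       80       455    497
3    m3     adam        145       84       455    600
4    m0     adam        168       67       455    623
7    m3     adam        258       89       455    713
0    m3      sgd        377       36       881   1258
9    m1  rmsprop        383       72       335    718
5    m3      sgd        449       88       881   1330
6    m4      sgd        483       93       881   1364
drop duplicate opt (keep=last):
  model      opt  loss_x100  lr_x1e4  params_m  total
7    m3     adam        258       89       455    713
9    m1  rmsprop        383       72       335    718
6    m4      sgd        483       93       881   1364
take 2 rows with largest total:
  model      opt  loss_x100  lr_x1e4  params_m  total
6    m4      sgd        483       93       881   1364
9    m1  rmsprop        383       72       335    718
Reading off the sum of column 'total', we get 2082.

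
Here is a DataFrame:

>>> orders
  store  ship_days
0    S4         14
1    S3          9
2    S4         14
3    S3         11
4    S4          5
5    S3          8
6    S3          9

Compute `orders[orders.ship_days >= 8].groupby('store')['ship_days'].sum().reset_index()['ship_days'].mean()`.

32.5

filter rows where ship_days >= 8:
  store  ship_days
0    S4         14
1    S3          9
2    S4         14
3    S3         11
5    S3          8
6    S3          9
group by store, sum of ship_days:
store
S3    37
S4    28
Name: ship_days, dtype: int64
reset_index():
  store  ship_days
0    S3         37
1    S4         28
The mean of column 'ship_days' is 32.5.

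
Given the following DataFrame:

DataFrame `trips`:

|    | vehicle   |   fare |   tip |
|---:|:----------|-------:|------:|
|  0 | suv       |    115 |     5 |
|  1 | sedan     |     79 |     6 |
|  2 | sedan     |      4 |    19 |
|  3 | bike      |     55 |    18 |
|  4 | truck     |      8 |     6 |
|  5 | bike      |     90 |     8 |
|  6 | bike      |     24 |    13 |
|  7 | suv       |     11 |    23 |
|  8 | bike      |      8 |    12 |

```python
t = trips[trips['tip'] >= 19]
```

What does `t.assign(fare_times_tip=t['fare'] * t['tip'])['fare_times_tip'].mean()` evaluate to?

164.5

filter rows where tip >= 19:
  vehicle  fare  tip
2   sedan     4   19
7     suv    11   23
add column fare_times_tip = t['fare'] * t['tip']:
  vehicle  fare  tip  fare_times_tip
2   sedan     4   19              76
7     suv    11   23             253
Hence 164.5.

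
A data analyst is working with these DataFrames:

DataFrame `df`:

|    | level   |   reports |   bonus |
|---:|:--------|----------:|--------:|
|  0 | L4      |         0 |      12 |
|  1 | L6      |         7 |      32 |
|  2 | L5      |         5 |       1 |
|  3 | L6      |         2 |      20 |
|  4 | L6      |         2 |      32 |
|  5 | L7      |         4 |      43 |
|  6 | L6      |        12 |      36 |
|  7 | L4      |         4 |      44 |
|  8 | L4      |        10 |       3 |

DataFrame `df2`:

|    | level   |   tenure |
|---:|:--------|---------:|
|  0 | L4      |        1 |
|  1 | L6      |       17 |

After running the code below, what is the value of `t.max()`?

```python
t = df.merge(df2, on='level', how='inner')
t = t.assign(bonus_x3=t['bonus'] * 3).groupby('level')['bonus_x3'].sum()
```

360

merge on 'level' (how='inner') → 7 rows:
  level  reports  bonus  tenure
0    L4        0     12       1
1    L6        7     32      17
2    L6        2     20      17
3    L6        2     32      17
4    L6       12     36      17
5    L4        4     44       1
6    L4       10      3       1
add column bonus_x3 = t['bonus'] * 3:
  level  reports  bonus  tenure  bonus_x3
0    L4        0     12       1        36
1    L6        7     32      17        96
2    L6        2     20      17        60
3    L6        2     32      17        96
4    L6       12     36      17       108
5    L4        4     44       1       132
6    L4       10      3       1         9
group by level, sum of bonus_x3:
level
L4    177
L6    360
Name: bonus_x3, dtype: int64
Then the max of the resulting series: 360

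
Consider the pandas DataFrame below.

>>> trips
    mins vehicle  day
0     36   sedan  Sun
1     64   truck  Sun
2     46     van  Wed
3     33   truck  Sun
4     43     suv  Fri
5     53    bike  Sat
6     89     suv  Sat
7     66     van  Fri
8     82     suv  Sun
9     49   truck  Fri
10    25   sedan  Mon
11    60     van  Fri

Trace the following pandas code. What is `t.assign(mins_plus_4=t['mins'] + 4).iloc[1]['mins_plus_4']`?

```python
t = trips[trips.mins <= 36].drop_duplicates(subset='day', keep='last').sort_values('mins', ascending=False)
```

filter rows where mins <= 36:
    mins vehicle  day
0     36   sedan  Sun
3     33   truck  Sun
10    25   sedan  Mon
drop duplicate day (keep=last):
    mins vehicle  day
3     33   truck  Sun
10    25   sedan  Mon
sort by mins descending:
    mins vehicle  day
3     33   truck  Sun
10    25   sedan  Mon
add column mins_plus_4 = t['mins'] + 4:
    mins vehicle  day  mins_plus_4
3     33   truck  Sun           37
10    25   sedan  Mon           29
So iloc[1]['mins_plus_4'] = 29.

29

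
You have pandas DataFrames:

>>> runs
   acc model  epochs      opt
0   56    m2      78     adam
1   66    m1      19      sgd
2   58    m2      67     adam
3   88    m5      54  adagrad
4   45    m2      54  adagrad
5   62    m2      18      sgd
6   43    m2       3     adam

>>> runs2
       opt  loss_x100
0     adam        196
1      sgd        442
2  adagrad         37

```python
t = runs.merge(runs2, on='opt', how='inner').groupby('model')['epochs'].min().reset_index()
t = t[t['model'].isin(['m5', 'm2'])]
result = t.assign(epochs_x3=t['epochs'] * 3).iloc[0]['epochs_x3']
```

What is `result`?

9

merge on 'opt' (how='inner') → 7 rows:
   acc model  epochs      opt  loss_x100
0   56    m2      78     adam        196
1   66    m1      19      sgd        442
2   58    m2      67     adam        196
3   88    m5      54  adagrad         37
4   45    m2      54  adagrad         37
5   62    m2      18      sgd        442
6   43    m2       3     adam        196
group by model, min of epochs:
model
m1    19
m2     3
m5    54
Name: epochs, dtype: int64
reset_index():
  model  epochs
0    m1      19
1    m2       3
2    m5      54
filter rows where model in ['m5', 'm2']:
  model  epochs
1    m2       3
2    m5      54
add column epochs_x3 = t['epochs'] * 3:
  model  epochs  epochs_x3
1    m2       3          9
2    m5      54        162
value at position 0, column 'epochs_x3' → 9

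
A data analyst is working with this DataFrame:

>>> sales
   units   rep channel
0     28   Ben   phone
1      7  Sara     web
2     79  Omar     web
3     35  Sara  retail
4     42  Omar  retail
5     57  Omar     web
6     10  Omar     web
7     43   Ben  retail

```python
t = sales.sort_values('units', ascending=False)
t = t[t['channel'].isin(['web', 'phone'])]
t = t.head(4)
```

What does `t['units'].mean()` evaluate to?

43.5

sort by units descending:
   units   rep channel
2     79  Omar     web
5     57  Omar     web
7     43   Ben  retail
4     42  Omar  retail
3     35  Sara  retail
0     28   Ben   phone
6     10  Omar     web
1      7  Sara     web
filter rows where channel in ['web', 'phone']:
   units   rep channel
2     79  Omar     web
5     57  Omar     web
0     28   Ben   phone
6     10  Omar     web
1      7  Sara     web
take first 4 rows:
   units   rep channel
2     79  Omar     web
5     57  Omar     web
0     28   Ben   phone
6     10  Omar     web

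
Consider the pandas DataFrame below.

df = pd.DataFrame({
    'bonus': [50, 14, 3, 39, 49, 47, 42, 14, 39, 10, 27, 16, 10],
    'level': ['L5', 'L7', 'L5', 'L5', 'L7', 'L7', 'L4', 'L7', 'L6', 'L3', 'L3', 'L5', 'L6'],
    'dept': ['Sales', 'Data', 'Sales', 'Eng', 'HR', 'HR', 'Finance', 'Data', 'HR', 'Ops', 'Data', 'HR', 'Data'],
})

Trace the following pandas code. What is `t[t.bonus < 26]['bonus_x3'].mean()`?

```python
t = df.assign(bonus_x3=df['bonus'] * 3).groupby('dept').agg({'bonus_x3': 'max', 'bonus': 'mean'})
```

55.5

add column bonus_x3 = df['bonus'] * 3:
    bonus level     dept  bonus_x3
0      50    L5    Sales       150
1      14    L7     Data        42
2       3    L5    Sales         9
3      39    L5      Eng       117
4      49    L7       HR       147
5      47    L7       HR       141
6      42    L4  Finance       126
7      14    L7     Data        42
8      39    L6       HR       117
9      10    L3      Ops        30
10     27    L3     Data        81
11     16    L5       HR        48
12     10    L6     Data        30
group by dept: max(bonus_x3), mean(bonus):
         bonus_x3  bonus
dept                    
Data           81  16.25
Eng           117  39.00
Finance       126  42.00
HR            147  37.75
Ops            30  10.00
Sales         150  26.50
filter rows where bonus < 26:
      bonus_x3  bonus
dept                 
Data        81  16.25
Ops         30  10.00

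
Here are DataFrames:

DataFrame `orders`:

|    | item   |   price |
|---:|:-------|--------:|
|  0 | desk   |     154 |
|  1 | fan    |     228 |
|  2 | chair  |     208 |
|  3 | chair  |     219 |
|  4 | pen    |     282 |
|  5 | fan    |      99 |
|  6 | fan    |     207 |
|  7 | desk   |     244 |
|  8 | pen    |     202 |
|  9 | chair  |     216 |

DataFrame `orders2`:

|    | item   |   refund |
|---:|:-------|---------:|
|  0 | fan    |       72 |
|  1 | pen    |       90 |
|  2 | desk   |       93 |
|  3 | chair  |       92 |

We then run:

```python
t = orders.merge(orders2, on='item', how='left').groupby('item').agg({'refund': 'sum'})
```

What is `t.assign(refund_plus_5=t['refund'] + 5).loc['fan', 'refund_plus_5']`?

merge on 'item' (how='left') → 10 rows:
    item  price  refund
0   desk    154      93
1    fan    228      72
2  chair    208      92
3  chair    219      92
4    pen    282      90
5    fan     99      72
6    fan    207      72
7   desk    244      93
8    pen    202      90
9  chair    216      92
group by item, sum of refund:
       refund
item         
chair     276
desk      186
fan       216
pen       180
add column refund_plus_5 = t['refund'] + 5:
       refund  refund_plus_5
item                        
chair     276            281
desk      186            191
fan       216            221
pen       180            185
value at row 'fan', column 'refund_plus_5' → 221

221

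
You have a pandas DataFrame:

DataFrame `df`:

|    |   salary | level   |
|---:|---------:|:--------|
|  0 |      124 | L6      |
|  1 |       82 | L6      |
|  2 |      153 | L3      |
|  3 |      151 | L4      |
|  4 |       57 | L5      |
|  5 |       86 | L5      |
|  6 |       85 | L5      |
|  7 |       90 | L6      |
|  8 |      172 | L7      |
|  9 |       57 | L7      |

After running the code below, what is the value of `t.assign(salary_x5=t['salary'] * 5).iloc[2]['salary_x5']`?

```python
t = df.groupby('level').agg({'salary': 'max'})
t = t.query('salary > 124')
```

860

group by level, max of salary:
       salary
level        
L3        153
L4        151
L5         86
L6        124
L7        172
filter rows where salary > 124:
       salary
level        
L3        153
L4        151
L7        172
add column salary_x5 = t['salary'] * 5:
       salary  salary_x5
level                   
L3        153        765
L4        151        755
L7        172        860
Reading off the value at position 2, column 'salary_x5', we get 860.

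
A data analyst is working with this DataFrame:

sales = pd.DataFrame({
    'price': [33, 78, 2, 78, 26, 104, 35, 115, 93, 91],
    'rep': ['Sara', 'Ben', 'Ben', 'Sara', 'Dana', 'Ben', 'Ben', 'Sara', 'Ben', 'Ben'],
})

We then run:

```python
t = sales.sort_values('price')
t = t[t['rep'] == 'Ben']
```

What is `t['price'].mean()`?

sort by price:
   price   rep
2      2   Ben
4     26  Dana
0     33  Sara
6     35   Ben
1     78   Ben
3     78  Sara
9     91   Ben
8     93   Ben
5    104   Ben
7    115  Sara
filter rows where rep == 'Ben':
   price  rep
2      2  Ben
6     35  Ben
1     78  Ben
9     91  Ben
8     93  Ben
5    104  Ben

67.1666666667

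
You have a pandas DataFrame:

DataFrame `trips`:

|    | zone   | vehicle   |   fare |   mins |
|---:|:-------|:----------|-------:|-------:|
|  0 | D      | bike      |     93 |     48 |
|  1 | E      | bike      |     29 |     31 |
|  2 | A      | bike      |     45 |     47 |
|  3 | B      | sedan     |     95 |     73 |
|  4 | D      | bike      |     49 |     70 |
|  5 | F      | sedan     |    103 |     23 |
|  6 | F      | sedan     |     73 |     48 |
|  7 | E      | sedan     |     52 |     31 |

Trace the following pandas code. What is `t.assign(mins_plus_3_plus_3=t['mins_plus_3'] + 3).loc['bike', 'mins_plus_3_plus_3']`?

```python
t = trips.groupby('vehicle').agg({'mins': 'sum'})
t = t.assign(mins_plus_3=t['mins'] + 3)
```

202

group by vehicle, sum of mins:
         mins
vehicle      
bike      196
sedan     175
add column mins_plus_3 = t['mins'] + 3:
         mins  mins_plus_3
vehicle                   
bike      196          199
sedan     175          178
add column mins_plus_3_plus_3 = t['mins_plus_3'] + 3:
         mins  mins_plus_3  mins_plus_3_plus_3
vehicle                                       
bike      196          199                 202
sedan     175          178                 181
Reading off the value at row 'bike', column 'mins_plus_3_plus_3', we get 202.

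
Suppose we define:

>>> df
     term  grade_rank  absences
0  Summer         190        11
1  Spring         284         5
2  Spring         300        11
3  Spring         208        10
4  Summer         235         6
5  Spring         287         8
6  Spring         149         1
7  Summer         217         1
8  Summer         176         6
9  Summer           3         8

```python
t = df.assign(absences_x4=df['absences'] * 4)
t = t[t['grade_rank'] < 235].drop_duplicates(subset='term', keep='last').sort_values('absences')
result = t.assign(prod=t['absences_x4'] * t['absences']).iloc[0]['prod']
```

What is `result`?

add column absences_x4 = df['absences'] * 4:
     term  grade_rank  absences  absences_x4
0  Summer         190        11           44
1  Spring         284         5           20
2  Spring         300        11           44
3  Spring         208        10           40
4  Summer         235         6           24
5  Spring         287         8           32
6  Spring         149         1            4
7  Summer         217         1            4
8  Summer         176         6           24
9  Summer           3         8           32
filter rows where grade_rank < 235:
     term  grade_rank  absences  absences_x4
0  Summer         190        11           44
3  Spring         208        10           40
6  Spring         149         1            4
7  Summer         217         1            4
8  Summer         176         6           24
9  Summer           3         8           32
drop duplicate term (keep=last):
     term  grade_rank  absences  absences_x4
6  Spring         149         1            4
9  Summer           3         8           32
sort by absences:
     term  grade_rank  absences  absences_x4
6  Spring         149         1            4
9  Summer           3         8           32
add column prod = t['absences_x4'] * t['absences']:
     term  grade_rank  absences  absences_x4  prod
6  Spring         149         1            4     4
9  Summer           3         8           32   256
So iloc[0]['prod'] = 4.

4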